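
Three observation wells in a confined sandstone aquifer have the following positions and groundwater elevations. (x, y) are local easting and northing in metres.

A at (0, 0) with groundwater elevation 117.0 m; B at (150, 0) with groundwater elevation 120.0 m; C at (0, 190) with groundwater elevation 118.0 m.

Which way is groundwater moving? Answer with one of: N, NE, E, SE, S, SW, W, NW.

W

∂h/∂x = (120.0 − 117.0) / (150 − 0) = +0.02000
∂h/∂y = (118.0 − 117.0) / (190 − 0) = +0.005263
Flow = −∇h = (-0.02000 east, -0.005263 north), which points west.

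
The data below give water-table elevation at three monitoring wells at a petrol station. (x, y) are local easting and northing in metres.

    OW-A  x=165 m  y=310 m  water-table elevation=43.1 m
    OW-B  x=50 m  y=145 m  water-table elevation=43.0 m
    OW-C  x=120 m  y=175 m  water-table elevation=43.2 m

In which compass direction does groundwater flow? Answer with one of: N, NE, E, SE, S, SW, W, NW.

Taking OW-A as reference: OW-B−OW-A = (-115, -165, -0.1); OW-C−OW-A = (-45, -135, +0.1).
Solve a·Δx + b·Δy = Δh: det = (-115)·(-135) − (-45)·(-165) = 8100.
∂h/∂x = [(-0.1)·(-135) − (+0.1)·(-165)] / 8100 = +0.003704
∂h/∂y = [(-115)·(+0.1) − (-45)·(-0.1)] / 8100 = -0.001975
Flow = −∇h = (-0.003704 east, +0.001975 north), which points northwest.

NW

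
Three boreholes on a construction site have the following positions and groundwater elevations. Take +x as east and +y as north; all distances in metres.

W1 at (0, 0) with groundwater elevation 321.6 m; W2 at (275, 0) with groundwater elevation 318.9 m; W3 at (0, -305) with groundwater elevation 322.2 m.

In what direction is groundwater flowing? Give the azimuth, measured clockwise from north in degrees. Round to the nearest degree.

∂h/∂x = (318.9 − 321.6) / (275 − 0) = -0.009818
∂h/∂y = (322.2 − 321.6) / (-305 − 0) = -0.001967
Flow direction (−∇h) has components (+0.009818 E, +0.001967 N).
Azimuth = atan2(E, N) = atan2(+0.009818, +0.001967) = 78.7° ≈ 079°.

079°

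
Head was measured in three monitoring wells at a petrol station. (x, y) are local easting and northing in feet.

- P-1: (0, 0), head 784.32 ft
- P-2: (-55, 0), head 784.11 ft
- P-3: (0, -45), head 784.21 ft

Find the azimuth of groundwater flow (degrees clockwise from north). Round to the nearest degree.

∂h/∂x = (784.11 − 784.32) / (-55 − 0) = +0.003818
∂h/∂y = (784.21 − 784.32) / (-45 − 0) = +0.002444
Flow direction (−∇h) has components (-0.003818 E, -0.002444 N).
Azimuth = atan2(E, N) = atan2(-0.003818, -0.002444) = 237.4° ≈ 237°.

237°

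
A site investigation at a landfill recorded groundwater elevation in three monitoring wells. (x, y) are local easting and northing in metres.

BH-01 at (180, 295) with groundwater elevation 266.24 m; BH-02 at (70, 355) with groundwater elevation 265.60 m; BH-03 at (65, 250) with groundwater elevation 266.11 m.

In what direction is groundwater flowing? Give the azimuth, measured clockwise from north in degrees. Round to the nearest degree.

328°

With h = a·x + b·y + c and BH-01 as origin, the differences give:
  (-110)·a + 60·b = -0.64
  (-115)·a + (-45)·b = -0.13
Eliminate b (×(-45) and ×60, subtract): 11850·a = 36.600 → a = ∂h/∂x = +0.003089
Back-substitute: b = ∂h/∂y = -0.005004.
Flow direction (−∇h) has components (-0.003089 E, +0.005004 N).
Azimuth = atan2(E, N) = atan2(-0.003089, +0.005004) = 328.3° ≈ 328°.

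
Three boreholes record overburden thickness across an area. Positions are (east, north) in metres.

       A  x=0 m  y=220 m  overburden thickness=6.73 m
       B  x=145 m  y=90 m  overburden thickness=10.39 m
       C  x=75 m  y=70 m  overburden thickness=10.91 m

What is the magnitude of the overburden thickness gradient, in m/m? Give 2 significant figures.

Three-point gradient (reference A): Δ to B = (145, -130, +3.66), Δ to C = (75, -150, +4.18).
∂d/∂x = +0.0004667, ∂d/∂y = -0.02763 (det = -12000).
|∇f| = √(0.0004667² + -0.02763²) = 0.02763 m/m

0.028 m/m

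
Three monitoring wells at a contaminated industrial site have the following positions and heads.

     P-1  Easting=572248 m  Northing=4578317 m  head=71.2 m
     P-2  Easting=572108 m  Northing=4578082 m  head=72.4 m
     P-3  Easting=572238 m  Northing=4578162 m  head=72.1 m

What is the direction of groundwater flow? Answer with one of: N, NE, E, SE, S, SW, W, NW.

N

Three-point gradient (reference P-1): Δ to P-2 = (-140, -235, +1.2), Δ to P-3 = (-10, -155, +0.9).
∂h/∂x = +0.001318, ∂h/∂y = -0.005891 (det = 19350).
Flow = −∇h = (-0.001318 east, +0.005891 north), which points north.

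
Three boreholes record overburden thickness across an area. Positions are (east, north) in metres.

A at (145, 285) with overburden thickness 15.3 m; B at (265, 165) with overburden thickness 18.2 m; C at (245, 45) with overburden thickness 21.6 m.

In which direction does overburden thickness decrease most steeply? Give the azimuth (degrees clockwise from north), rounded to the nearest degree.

Differences from A: to B (Δx, Δy, Δh) = (120, -120, +2.9); to C = (100, -240, +6.3).
Solve a·Δx + b·Δy = Δd: det = 120·(-240) − 100·(-120) = -16800.
∂d/∂x = [(+2.9)·(-240) − (+6.3)·(-120)] / -16800 = -0.003571
∂d/∂y = [120·(+6.3) − 100·(+2.9)] / -16800 = -0.02774
Steepest decrease is along −∇f: components (+0.003571 E, +0.02774 N).
Azimuth = atan2(+0.003571, +0.02774) = 7.3° ≈ 007°.

007°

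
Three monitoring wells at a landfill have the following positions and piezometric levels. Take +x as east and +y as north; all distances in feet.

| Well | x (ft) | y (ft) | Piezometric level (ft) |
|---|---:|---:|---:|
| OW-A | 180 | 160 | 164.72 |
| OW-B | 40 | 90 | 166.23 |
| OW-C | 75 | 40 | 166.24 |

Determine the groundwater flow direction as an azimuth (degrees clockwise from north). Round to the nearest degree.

054°

With h = a·x + b·y + c and OW-A as origin, the differences give:
  (-140)·a + (-70)·b = +1.51
  (-105)·a + (-120)·b = +1.52
Eliminate b (×(-120) and ×(-70), subtract): 9450·a = -74.800 → a = ∂h/∂x = -0.007915
Back-substitute: b = ∂h/∂y = -0.005741.
Flow direction (−∇h) has components (+0.007915 E, +0.005741 N).
Azimuth = atan2(E, N) = atan2(+0.007915, +0.005741) = 54.0° ≈ 054°.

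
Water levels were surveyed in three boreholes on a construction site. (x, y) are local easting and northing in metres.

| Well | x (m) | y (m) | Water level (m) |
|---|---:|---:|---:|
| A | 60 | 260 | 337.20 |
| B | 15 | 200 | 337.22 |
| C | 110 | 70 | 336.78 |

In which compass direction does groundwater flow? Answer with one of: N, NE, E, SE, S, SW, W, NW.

Taking A as reference: B−A = (-45, -60, +0.02); C−A = (50, -190, -0.42).
Solve a·Δx + b·Δy = Δh: det = (-45)·(-190) − 50·(-60) = 11550.
∂h/∂x = [(+0.02)·(-190) − (-0.42)·(-60)] / 11550 = -0.002511
∂h/∂y = [(-45)·(-0.42) − 50·(+0.02)] / 11550 = +0.001550
Flow = −∇h = (+0.002511 east, -0.001550 north), which points southeast.

SE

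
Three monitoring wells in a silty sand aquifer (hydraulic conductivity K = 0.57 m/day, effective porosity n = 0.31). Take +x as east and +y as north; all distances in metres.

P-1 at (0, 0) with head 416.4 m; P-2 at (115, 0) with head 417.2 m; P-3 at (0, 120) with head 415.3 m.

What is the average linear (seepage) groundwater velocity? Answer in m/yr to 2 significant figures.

∂h/∂x = (417.2 − 416.4) / (115 − 0) = +0.006957
∂h/∂y = (415.3 − 416.4) / (120 − 0) = -0.009167
|∇h| = √(0.006957² + -0.009167²) = 0.01151
Seepage velocity v = K·i/n = 0.57 × 0.01151 / 0.31 = 0.02116 m/day = 7.729 m/yr.

7.7 m/yr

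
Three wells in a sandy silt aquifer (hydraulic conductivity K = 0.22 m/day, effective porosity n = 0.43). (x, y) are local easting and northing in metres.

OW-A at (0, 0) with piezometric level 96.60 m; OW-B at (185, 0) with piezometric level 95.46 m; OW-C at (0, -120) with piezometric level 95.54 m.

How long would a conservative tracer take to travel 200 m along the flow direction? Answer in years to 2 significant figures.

∂h/∂x = (95.46 − 96.60) / (185 − 0) = -0.006162
∂h/∂y = (95.54 − 96.60) / (-120 − 0) = +0.008833
|∇h| = √(-0.006162² + 0.008833²) = 0.01077
Seepage velocity v = K·i/n = 0.22 × 0.01077 / 0.43 = 0.00551 m/day.
t = 200 / 0.00551 = 3.63e+04 days = 99.4 years.

99 years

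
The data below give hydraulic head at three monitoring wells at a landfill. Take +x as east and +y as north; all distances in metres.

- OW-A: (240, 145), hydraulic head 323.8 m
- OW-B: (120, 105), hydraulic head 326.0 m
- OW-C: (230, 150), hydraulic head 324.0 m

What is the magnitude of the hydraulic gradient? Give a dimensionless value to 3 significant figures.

0.0191

With h = a·x + b·y + c and OW-A as origin, the differences give:
  (-120)·a + (-40)·b = +2.2
  (-10)·a + 5·b = +0.2
Eliminate b (×5 and ×(-40), subtract): -1000·a = 19.00 → a = ∂h/∂x = -0.01900
Back-substitute: b = ∂h/∂y = +0.002000.
|∇h| = √(-0.01900² + 0.002000²) = 0.0191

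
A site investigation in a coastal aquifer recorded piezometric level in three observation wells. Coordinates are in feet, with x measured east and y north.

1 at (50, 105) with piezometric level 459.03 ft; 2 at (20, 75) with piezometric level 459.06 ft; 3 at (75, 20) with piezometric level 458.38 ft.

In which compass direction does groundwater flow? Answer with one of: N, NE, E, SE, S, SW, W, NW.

Three-point gradient (reference 1): Δ to 2 = (-30, -30, +0.03), Δ to 3 = (25, -85, -0.65).
∂h/∂x = -0.006682, ∂h/∂y = +0.005682 (det = 3300).
Flow = −∇h = (+0.006682 east, -0.005682 north), which points southeast.

SE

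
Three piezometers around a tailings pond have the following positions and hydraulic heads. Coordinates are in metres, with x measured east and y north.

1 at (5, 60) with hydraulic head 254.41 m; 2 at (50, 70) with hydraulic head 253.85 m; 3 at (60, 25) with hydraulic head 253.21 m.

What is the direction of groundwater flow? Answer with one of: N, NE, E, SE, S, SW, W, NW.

Differences from 1: to 2 (Δx, Δy, Δh) = (45, 10, -0.56); to 3 = (55, -35, -1.20).
Solve a·Δx + b·Δy = Δh: det = 45·(-35) − 55·10 = -2125.
∂h/∂x = [(-0.56)·(-35) − (-1.20)·10] / -2125 = -0.01487
∂h/∂y = [45·(-1.20) − 55·(-0.56)] / -2125 = +0.01092
Flow = −∇h = (+0.01487 east, -0.01092 north), which points southeast.

SE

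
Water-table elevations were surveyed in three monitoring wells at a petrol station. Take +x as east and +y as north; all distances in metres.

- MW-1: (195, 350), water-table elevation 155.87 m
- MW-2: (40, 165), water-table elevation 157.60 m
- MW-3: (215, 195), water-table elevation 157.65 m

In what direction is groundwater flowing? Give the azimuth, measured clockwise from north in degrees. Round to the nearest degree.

349°

With h = a·x + b·y + c and MW-1 as origin, the differences give:
  (-155)·a + (-185)·b = +1.73
  20·a + (-155)·b = +1.78
Eliminate b (×(-155) and ×(-185), subtract): 27725·a = 61.150 → a = ∂h/∂x = +0.002206
Back-substitute: b = ∂h/∂y = -0.01120.
Flow direction (−∇h) has components (-0.002206 E, +0.01120 N).
Azimuth = atan2(E, N) = atan2(-0.002206, +0.01120) = 348.9° ≈ 349°.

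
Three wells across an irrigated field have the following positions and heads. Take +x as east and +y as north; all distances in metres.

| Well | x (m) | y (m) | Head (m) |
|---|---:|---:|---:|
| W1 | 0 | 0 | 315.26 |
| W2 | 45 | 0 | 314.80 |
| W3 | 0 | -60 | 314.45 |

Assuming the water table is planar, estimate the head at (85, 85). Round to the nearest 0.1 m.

∂h/∂x = (314.80 − 315.26) / (45 − 0) = -0.01022
∂h/∂y = (314.45 − 315.26) / (-60 − 0) = +0.01350
h(85, 85) = 315.26 + (-0.01022)·(85) + (+0.01350)·(85) = 315.26 -0.869 +1.148 = 315.539 m.

315.5 m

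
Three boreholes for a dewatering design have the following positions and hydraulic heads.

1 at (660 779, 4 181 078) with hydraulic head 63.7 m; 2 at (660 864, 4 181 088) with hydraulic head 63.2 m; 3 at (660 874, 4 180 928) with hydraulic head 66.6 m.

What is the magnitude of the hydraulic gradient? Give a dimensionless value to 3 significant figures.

0.0217

With h = a·x + b·y + c and 1 as origin, the differences give:
  85·a + 10·b = -0.5
  95·a + (-150)·b = +2.9
Eliminate b (×(-150) and ×10, subtract): -13700·a = 46.00 → a = ∂h/∂x = -0.003358
Back-substitute: b = ∂h/∂y = -0.02146.
|∇h| = √(-0.003358² + -0.02146²) = 0.02172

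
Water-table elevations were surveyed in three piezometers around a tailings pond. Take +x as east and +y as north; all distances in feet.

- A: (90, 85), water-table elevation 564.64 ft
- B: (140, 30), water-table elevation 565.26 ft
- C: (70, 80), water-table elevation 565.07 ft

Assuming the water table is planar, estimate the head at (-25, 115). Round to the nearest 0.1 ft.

565.6 ft

Three-point gradient (reference A): Δ to B = (50, -55, +0.62), Δ to C = (-20, -5, +0.43).
∂h/∂x = -0.01522, ∂h/∂y = -0.02511 (det = -1350).
h(-25, 115) = 564.64 + (-0.01522)·(-115) + (-0.02511)·(30) = 564.64 +1.751 -0.753 = 565.637 ft.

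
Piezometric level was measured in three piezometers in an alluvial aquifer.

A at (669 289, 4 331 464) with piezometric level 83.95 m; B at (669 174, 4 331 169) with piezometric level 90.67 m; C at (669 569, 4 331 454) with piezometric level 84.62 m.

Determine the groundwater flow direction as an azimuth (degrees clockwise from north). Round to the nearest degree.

Taking A as reference: B−A = (-115, -295, +6.72); C−A = (280, -10, +0.67).
Determinant of the coordinate differences = (-115)·(-10) − 280·(-295) = 83750.
∂h/∂x = [(+6.72)·(-10) − (+0.67)·(-295)] / 83750 = +0.001558
∂h/∂y = [(-115)·(+0.67) − 280·(+6.72)] / 83750 = -0.02339
Flow direction (−∇h) has components (-0.001558 E, +0.02339 N).
Azimuth = atan2(E, N) = atan2(-0.001558, +0.02339) = 356.2° ≈ 356°.

356°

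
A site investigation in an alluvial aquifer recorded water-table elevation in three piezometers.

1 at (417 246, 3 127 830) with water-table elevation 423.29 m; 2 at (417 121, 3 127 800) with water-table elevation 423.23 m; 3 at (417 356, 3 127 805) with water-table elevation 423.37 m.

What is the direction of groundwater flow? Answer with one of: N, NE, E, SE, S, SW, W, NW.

NW

Taking 1 as reference: 2−1 = (-125, -30, -0.06); 3−1 = (110, -25, +0.08).
Solve a·Δx + b·Δy = Δh: det = (-125)·(-25) − 110·(-30) = 6425.
∂h/∂x = [(-0.06)·(-25) − (+0.08)·(-30)] / 6425 = +0.0006070
∂h/∂y = [(-125)·(+0.08) − 110·(-0.06)] / 6425 = -0.0005292
Flow = −∇h = (-0.0006070 east, +0.0005292 north), which points northwest.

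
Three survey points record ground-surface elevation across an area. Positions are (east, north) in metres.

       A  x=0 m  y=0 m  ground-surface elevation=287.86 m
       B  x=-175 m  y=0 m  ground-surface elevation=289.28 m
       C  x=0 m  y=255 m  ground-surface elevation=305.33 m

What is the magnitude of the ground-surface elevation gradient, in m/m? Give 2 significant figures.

∂z/∂x = (289.28 − 287.86) / (-175 − 0) = -0.008114
∂z/∂y = (305.33 − 287.86) / (255 − 0) = +0.06851
|∇f| = √(-0.008114² + 0.06851²) = 0.06899 m/m

0.069 m/m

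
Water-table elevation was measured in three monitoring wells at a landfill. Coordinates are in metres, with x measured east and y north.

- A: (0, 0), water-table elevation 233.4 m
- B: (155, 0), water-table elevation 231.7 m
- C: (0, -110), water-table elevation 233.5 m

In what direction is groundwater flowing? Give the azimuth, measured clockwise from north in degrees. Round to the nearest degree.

∂h/∂x = (231.7 − 233.4) / (155 − 0) = -0.01097
∂h/∂y = (233.5 − 233.4) / (-110 − 0) = -0.0009091
Flow direction (−∇h) has components (+0.01097 E, +0.0009091 N).
Azimuth = atan2(E, N) = atan2(+0.01097, +0.0009091) = 85.3° ≈ 085°.

085°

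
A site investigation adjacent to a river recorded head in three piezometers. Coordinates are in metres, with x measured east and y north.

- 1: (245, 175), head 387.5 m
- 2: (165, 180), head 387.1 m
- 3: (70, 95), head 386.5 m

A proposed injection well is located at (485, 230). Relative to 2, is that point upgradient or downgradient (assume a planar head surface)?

upgradient

Differences from 1: to 2 (Δx, Δy, Δh) = (-80, 5, -0.4); to 3 = (-175, -80, -1.0).
Solve a·Δx + b·Δy = Δh: det = (-80)·(-80) − (-175)·5 = 7275.
∂h/∂x = [(-0.4)·(-80) − (-1.0)·5] / 7275 = +0.005086
∂h/∂y = [(-80)·(-1.0) − (-175)·(-0.4)] / 7275 = +0.001375
Head at (485, 230) = 387.5 + (+0.005086)·(240) + (+0.001375)·(55) = 388.80 m.
That is higher than the 387.1 m at 2, so the point is upgradient.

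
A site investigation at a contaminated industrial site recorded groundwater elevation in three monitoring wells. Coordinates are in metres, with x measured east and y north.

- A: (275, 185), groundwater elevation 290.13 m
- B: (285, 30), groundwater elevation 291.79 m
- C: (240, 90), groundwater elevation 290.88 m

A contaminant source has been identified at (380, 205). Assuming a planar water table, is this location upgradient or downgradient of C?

With h = a·x + b·y + c and A as origin, the differences give:
  10·a + (-155)·b = +1.66
  (-35)·a + (-95)·b = +0.75
Eliminate b (×(-95) and ×(-155), subtract): -6375·a = -41.450 → a = ∂h/∂x = +0.006502
Back-substitute: b = ∂h/∂y = -0.01029.
Head at (380, 205) = 290.13 + (+0.006502)·(105) + (-0.01029)·(20) = 290.61 m.
That is lower than the 290.88 m at C, so the point is downgradient.

downgradient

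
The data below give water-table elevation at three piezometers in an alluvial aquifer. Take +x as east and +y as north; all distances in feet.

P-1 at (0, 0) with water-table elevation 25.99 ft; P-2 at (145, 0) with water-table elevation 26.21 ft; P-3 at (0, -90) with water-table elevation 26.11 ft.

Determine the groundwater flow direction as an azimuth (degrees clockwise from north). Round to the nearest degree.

311°

∂h/∂x = (26.21 − 25.99) / (145 − 0) = +0.001517
∂h/∂y = (26.11 − 25.99) / (-90 − 0) = -0.001333
Flow direction (−∇h) has components (-0.001517 E, +0.001333 N).
Azimuth = atan2(E, N) = atan2(-0.001517, +0.001333) = 311.3° ≈ 311°.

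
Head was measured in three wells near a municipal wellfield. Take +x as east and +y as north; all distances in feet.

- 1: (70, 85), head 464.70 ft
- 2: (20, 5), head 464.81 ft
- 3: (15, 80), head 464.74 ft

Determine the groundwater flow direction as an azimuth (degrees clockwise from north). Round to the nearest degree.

033°

Differences from 1: to 2 (Δx, Δy, Δh) = (-50, -80, +0.11); to 3 = (-55, -5, +0.04).
Solve a·Δx + b·Δy = Δh: det = (-50)·(-5) − (-55)·(-80) = -4150.
∂h/∂x = [(+0.11)·(-5) − (+0.04)·(-80)] / -4150 = -0.0006386
∂h/∂y = [(-50)·(+0.04) − (-55)·(+0.11)] / -4150 = -0.0009759
Flow direction (−∇h) has components (+0.0006386 E, +0.0009759 N).
Azimuth = atan2(E, N) = atan2(+0.0006386, +0.0009759) = 33.2° ≈ 033°.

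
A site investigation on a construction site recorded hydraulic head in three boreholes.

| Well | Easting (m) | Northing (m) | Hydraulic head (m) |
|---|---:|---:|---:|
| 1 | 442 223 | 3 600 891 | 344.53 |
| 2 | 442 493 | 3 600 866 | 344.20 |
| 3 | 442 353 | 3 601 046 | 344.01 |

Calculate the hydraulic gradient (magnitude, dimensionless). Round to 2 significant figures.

0.0026

With h = a·x + b·y + c and 1 as origin, the differences give:
  270·a + (-25)·b = -0.33
  130·a + 155·b = -0.52
Eliminate b (×155 and ×(-25), subtract): 45100·a = -64.150 → a = ∂h/∂x = -0.001422
Back-substitute: b = ∂h/∂y = -0.002162.
|∇h| = √(-0.001422² + -0.002162²) = 0.002588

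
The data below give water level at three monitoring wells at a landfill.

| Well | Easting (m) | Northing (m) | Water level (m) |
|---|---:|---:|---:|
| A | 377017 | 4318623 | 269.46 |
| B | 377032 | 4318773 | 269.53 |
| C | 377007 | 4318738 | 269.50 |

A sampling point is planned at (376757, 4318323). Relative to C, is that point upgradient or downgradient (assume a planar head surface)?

Differences from A: to B (Δx, Δy, Δh) = (15, 150, +0.07); to C = (-10, 115, +0.04).
Determinant of the coordinate differences = 15·115 − (-10)·150 = 3225.
∂h/∂x = [(+0.07)·115 − (+0.04)·150] / 3225 = +0.0006357
∂h/∂y = [15·(+0.04) − (-10)·(+0.07)] / 3225 = +0.0004031
Head at (376757, 4318323) = 269.46 + (+0.0006357)·(-260) + (+0.0004031)·(-300) = 269.17 m.
That is lower than the 269.50 m at C, so the point is downgradient.

downgradient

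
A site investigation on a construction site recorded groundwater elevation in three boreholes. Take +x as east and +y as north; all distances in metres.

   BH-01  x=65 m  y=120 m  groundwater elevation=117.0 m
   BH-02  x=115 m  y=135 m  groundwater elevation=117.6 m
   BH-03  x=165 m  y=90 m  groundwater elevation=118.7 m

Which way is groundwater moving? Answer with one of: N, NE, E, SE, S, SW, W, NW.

With h = a·x + b·y + c and BH-01 as origin, the differences give:
  50·a + 15·b = +0.6
  100·a + (-30)·b = +1.7
Eliminate b (×(-30) and ×15, subtract): -3000·a = -43.50 → a = ∂h/∂x = +0.01450
Back-substitute: b = ∂h/∂y = -0.008333.
Flow = −∇h = (-0.01450 east, +0.008333 north), which points northwest.

NW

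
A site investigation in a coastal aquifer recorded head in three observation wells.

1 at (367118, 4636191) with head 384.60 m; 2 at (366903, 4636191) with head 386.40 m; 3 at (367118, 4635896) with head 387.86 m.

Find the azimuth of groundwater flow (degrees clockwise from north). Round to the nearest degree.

∂h/∂x = (386.40 − 384.60) / (366903 − 367118) = -0.008372
∂h/∂y = (387.86 − 384.60) / (4635896 − 4636191) = -0.01105
Flow direction (−∇h) has components (+0.008372 E, +0.01105 N).
Azimuth = atan2(E, N) = atan2(+0.008372, +0.01105) = 37.1° ≈ 037°.

037°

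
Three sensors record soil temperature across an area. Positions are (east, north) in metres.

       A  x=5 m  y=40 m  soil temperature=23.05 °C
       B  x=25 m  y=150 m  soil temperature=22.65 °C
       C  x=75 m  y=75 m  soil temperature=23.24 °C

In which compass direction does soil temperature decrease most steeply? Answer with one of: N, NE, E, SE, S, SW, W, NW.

Three-point gradient (reference A): Δ to B = (20, 110, -0.40), Δ to C = (70, 35, +0.19).
∂T/∂x = +0.004986, ∂T/∂y = -0.004543 (det = -7000).
Steepest decrease is along −∇f = (-0.004986 E, +0.004543 N) → northwest.

NW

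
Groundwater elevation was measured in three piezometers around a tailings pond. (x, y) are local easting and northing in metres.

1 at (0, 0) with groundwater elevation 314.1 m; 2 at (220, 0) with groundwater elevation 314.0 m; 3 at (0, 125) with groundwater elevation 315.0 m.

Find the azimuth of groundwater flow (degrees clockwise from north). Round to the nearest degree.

176°

∂h/∂x = (314.0 − 314.1) / (220 − 0) = -0.0004545
∂h/∂y = (315.0 − 314.1) / (125 − 0) = +0.007200
Flow direction (−∇h) has components (+0.0004545 E, -0.007200 N).
Azimuth = atan2(E, N) = atan2(+0.0004545, -0.007200) = 176.4° ≈ 176°.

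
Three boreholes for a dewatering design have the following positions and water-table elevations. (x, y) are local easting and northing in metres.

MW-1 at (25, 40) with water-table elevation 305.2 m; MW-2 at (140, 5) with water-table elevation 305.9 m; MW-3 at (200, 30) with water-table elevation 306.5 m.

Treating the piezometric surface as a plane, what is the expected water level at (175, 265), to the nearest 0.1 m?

307.6 m

With h = a·x + b·y + c and MW-1 as origin, the differences give:
  115·a + (-35)·b = +0.7
  175·a + (-10)·b = +1.3
Eliminate b (×(-10) and ×(-35), subtract): 4975·a = 38.50 → a = ∂h/∂x = +0.007739
Back-substitute: b = ∂h/∂y = +0.005427.
h(175, 265) = 305.2 + (+0.007739)·(150) + (+0.005427)·(225) = 305.2 +1.161 +1.221 = 307.582 m.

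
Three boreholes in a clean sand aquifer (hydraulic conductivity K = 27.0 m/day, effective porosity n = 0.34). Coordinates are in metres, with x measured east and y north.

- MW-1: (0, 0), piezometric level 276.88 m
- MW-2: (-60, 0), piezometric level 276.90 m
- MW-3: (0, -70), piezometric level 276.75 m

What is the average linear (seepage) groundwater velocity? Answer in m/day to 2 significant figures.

∂h/∂x = (276.90 − 276.88) / (-60 − 0) = -0.0003333
∂h/∂y = (276.75 − 276.88) / (-70 − 0) = +0.001857
|∇h| = √(-0.0003333² + 0.001857²) = 0.001887
Seepage velocity v = K·i/n = 27.0 × 0.001887 / 0.34 = 0.1498 m/day.

0.15 m/day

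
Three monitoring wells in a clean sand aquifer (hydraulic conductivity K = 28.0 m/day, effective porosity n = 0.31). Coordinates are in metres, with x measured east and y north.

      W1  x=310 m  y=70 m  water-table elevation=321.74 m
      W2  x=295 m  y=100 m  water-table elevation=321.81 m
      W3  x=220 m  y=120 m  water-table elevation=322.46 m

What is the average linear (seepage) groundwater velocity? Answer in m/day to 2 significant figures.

0.86 m/day

Taking W1 as reference: W2−W1 = (-15, 30, +0.07); W3−W1 = (-90, 50, +0.72).
Determinant of the coordinate differences = (-15)·50 − (-90)·30 = 1950.
∂h/∂x = [(+0.07)·50 − (+0.72)·30] / 1950 = -0.009282
∂h/∂y = [(-15)·(+0.72) − (-90)·(+0.07)] / 1950 = -0.002308
|∇h| = √(-0.009282² + -0.002308²) = 0.009565
Seepage velocity v = K·i/n = 28.0 × 0.009565 / 0.31 = 0.8639 m/day.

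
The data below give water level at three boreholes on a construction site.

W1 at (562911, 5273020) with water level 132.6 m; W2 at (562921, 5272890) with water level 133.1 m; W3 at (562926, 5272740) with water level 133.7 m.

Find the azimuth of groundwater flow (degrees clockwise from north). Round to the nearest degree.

041°

With h = a·x + b·y + c and W1 as origin, the differences give:
  10·a + (-130)·b = +0.5
  15·a + (-280)·b = +1.1
Eliminate b (×(-280) and ×(-130), subtract): -850·a = 3.00 → a = ∂h/∂x = -0.003529
Back-substitute: b = ∂h/∂y = -0.004118.
Flow direction (−∇h) has components (+0.003529 E, +0.004118 N).
Azimuth = atan2(E, N) = atan2(+0.003529, +0.004118) = 40.6° ≈ 041°.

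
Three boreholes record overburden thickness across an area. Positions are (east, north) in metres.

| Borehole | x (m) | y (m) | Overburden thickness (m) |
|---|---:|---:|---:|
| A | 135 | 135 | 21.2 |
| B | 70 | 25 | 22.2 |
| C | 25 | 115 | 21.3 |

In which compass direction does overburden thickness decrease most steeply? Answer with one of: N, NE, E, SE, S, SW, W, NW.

With d = a·x + b·y + c and A as origin, the differences give:
  (-65)·a + (-110)·b = +1.0
  (-110)·a + (-20)·b = +0.1
Eliminate b (×(-20) and ×(-110), subtract): -10800·a = -9.00 → a = ∂d/∂x = +0.0008333
Back-substitute: b = ∂d/∂y = -0.009583.
Steepest decrease is along −∇f = (-0.0008333 E, +0.009583 N) → north.

N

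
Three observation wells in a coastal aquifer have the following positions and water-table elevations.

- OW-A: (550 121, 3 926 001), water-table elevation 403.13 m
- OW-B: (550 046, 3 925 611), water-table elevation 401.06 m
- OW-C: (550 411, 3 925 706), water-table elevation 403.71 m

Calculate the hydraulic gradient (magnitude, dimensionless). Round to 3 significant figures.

0.00743

Differences from OW-A: to OW-B (Δx, Δy, Δh) = (-75, -390, -2.07); to OW-C = (290, -295, +0.58).
Solve a·Δx + b·Δy = Δh: det = (-75)·(-295) − 290·(-390) = 135225.
∂h/∂x = [(-2.07)·(-295) − (+0.58)·(-390)] / 135225 = +0.006189
∂h/∂y = [(-75)·(+0.58) − 290·(-2.07)] / 135225 = +0.004118
|∇h| = √(0.006189² + 0.004118²) = 0.007434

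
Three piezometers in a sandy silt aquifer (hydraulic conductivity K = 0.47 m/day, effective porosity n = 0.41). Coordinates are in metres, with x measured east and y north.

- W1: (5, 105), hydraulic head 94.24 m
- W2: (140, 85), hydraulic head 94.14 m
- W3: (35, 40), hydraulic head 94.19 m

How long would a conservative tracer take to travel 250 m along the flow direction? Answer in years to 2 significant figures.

730 years

Taking W1 as reference: W2−W1 = (135, -20, -0.10); W3−W1 = (30, -65, -0.05).
Determinant of the coordinate differences = 135·(-65) − 30·(-20) = -8175.
∂h/∂x = [(-0.10)·(-65) − (-0.05)·(-20)] / -8175 = -0.0006728
∂h/∂y = [135·(-0.05) − 30·(-0.10)] / -8175 = +0.0004587
|∇h| = √(-0.0006728² + 0.0004587²) = 0.0008143
Seepage velocity v = K·i/n = 0.47 × 0.0008143 / 0.41 = 0.0009335 m/day.
t = 250 / 0.0009335 = 2.678e+05 days = 733 years.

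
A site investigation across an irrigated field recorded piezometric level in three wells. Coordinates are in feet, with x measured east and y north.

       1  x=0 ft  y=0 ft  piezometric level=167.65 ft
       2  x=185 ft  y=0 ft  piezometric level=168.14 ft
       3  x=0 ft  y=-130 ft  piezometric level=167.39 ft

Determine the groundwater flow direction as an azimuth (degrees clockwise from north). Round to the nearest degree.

233°

∂h/∂x = (168.14 − 167.65) / (185 − 0) = +0.002649
∂h/∂y = (167.39 − 167.65) / (-130 − 0) = +0.002000
Flow direction (−∇h) has components (-0.002649 E, -0.002000 N).
Azimuth = atan2(E, N) = atan2(-0.002649, -0.002000) = 232.9° ≈ 233°.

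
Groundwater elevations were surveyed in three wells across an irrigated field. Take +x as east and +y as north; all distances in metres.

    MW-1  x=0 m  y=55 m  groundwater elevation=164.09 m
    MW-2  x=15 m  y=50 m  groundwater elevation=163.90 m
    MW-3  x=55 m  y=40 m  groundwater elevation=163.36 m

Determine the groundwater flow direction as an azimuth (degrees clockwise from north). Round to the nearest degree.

With h = a·x + b·y + c and MW-1 as origin, the differences give:
  15·a + (-5)·b = -0.19
  55·a + (-15)·b = -0.73
Eliminate b (×(-15) and ×(-5), subtract): 50·a = -0.800 → a = ∂h/∂x = -0.01600
Back-substitute: b = ∂h/∂y = -0.010000.
Flow direction (−∇h) has components (+0.01600 E, +0.010000 N).
Azimuth = atan2(E, N) = atan2(+0.01600, +0.010000) = 58.0° ≈ 058°.

058°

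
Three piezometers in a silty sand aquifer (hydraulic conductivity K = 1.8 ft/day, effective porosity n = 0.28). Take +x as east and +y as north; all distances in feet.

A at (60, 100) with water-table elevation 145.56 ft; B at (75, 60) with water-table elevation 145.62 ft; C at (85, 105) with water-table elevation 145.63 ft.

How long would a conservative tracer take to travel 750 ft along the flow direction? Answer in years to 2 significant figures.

With h = a·x + b·y + c and A as origin, the differences give:
  15·a + (-40)·b = +0.06
  25·a + 5·b = +0.07
Eliminate b (×5 and ×(-40), subtract): 1075·a = 3.100 → a = ∂h/∂x = +0.002884
Back-substitute: b = ∂h/∂y = -0.0004186.
|∇h| = √(0.002884² + -0.0004186²) = 0.002914
Seepage velocity v = K·i/n = 1.8 × 0.002914 / 0.28 = 0.01873 ft/day.
t = 750 / 0.01873 = 4.004e+04 days = 110 years.

110 years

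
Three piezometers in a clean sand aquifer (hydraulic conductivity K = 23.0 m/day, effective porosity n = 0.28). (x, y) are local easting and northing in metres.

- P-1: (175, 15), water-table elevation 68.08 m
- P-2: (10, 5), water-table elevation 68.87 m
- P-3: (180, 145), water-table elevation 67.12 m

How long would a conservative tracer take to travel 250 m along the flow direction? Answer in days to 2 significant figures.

360 days

With h = a·x + b·y + c and P-1 as origin, the differences give:
  (-165)·a + (-10)·b = +0.79
  5·a + 130·b = -0.96
Eliminate b (×130 and ×(-10), subtract): -21400·a = 93.100 → a = ∂h/∂x = -0.004350
Back-substitute: b = ∂h/∂y = -0.007217.
|∇h| = √(-0.004350² + -0.007217²) = 0.008427
Seepage velocity v = K·i/n = 23.0 × 0.008427 / 0.28 = 0.6922 m/day.
t = 250 / 0.6922 = 361.2 days.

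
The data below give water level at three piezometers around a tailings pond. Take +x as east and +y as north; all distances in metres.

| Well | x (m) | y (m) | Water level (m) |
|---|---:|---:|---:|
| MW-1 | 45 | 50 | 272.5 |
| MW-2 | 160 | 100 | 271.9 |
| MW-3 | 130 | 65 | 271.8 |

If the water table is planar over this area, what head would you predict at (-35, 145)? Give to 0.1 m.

Taking MW-1 as reference: MW-2−MW-1 = (115, 50, -0.6); MW-3−MW-1 = (85, 15, -0.7).
Solve a·Δx + b·Δy = Δh: det = 115·15 − 85·50 = -2525.
∂h/∂x = [(-0.6)·15 − (-0.7)·50] / -2525 = -0.01030
∂h/∂y = [115·(-0.7) − 85·(-0.6)] / -2525 = +0.01168
h(-35, 145) = 272.5 + (-0.01030)·(-80) + (+0.01168)·(95) = 272.5 +0.824 +1.110 = 274.434 m.

274.4 m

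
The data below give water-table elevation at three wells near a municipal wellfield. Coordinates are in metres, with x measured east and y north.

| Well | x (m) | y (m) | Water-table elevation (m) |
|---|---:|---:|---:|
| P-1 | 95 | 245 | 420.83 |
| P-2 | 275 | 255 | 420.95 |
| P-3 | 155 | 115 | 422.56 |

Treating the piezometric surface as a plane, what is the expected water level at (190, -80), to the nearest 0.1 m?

425.1 m

Differences from P-1: to P-2 (Δx, Δy, Δh) = (180, 10, +0.12); to P-3 = (60, -130, +1.73).
Determinant of the coordinate differences = 180·(-130) − 60·10 = -24000.
∂h/∂x = [(+0.12)·(-130) − (+1.73)·10] / -24000 = +0.001371
∂h/∂y = [180·(+1.73) − 60·(+0.12)] / -24000 = -0.01268
h(190, -80) = 420.83 + (+0.001371)·(95) + (-0.01268)·(-325) = 420.83 +0.130 +4.119 = 425.080 m.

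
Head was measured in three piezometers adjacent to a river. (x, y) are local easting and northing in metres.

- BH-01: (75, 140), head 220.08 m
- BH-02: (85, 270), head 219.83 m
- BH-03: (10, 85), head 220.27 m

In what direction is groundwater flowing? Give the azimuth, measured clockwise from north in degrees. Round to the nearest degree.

With h = a·x + b·y + c and BH-01 as origin, the differences give:
  10·a + 130·b = -0.25
  (-65)·a + (-55)·b = +0.19
Eliminate b (×(-55) and ×130, subtract): 7900·a = -10.950 → a = ∂h/∂x = -0.001386
Back-substitute: b = ∂h/∂y = -0.001816.
Flow direction (−∇h) has components (+0.001386 E, +0.001816 N).
Azimuth = atan2(E, N) = atan2(+0.001386, +0.001816) = 37.3° ≈ 037°.

037°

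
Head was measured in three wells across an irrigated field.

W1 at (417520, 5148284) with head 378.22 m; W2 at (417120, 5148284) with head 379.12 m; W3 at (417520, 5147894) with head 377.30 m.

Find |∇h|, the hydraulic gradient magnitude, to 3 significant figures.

∂h/∂x = (379.12 − 378.22) / (417120 − 417520) = -0.002250
∂h/∂y = (377.30 − 378.22) / (5147894 − 5148284) = +0.002359
|∇h| = √(-0.002250² + 0.002359²) = 0.00326

0.00326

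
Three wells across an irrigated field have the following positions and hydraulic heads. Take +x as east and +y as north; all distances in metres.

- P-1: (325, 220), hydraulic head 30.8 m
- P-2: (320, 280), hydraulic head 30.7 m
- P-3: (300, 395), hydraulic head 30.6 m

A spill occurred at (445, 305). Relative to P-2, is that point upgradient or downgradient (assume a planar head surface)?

Differences from P-1: to P-2 (Δx, Δy, Δh) = (-5, 60, -0.1); to P-3 = (-25, 175, -0.2).
Solve a·Δx + b·Δy = Δh: det = (-5)·175 − (-25)·60 = 625.
∂h/∂x = [(-0.1)·175 − (-0.2)·60] / 625 = -0.008800
∂h/∂y = [(-5)·(-0.2) − (-25)·(-0.1)] / 625 = -0.002400
Head at (445, 305) = 30.8 + (-0.008800)·(120) + (-0.002400)·(85) = 29.54 m.
That is lower than the 30.7 m at P-2, so the point is downgradient.

downgradient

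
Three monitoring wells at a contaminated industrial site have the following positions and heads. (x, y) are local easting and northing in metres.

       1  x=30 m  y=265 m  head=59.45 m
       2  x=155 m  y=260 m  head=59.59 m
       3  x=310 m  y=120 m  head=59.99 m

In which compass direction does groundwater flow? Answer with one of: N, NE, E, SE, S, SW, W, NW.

Taking 1 as reference: 2−1 = (125, -5, +0.14); 3−1 = (280, -145, +0.54).
Solve a·Δx + b·Δy = Δh: det = 125·(-145) − 280·(-5) = -16725.
∂h/∂x = [(+0.14)·(-145) − (+0.54)·(-5)] / -16725 = +0.001052
∂h/∂y = [125·(+0.54) − 280·(+0.14)] / -16725 = -0.001692
Flow = −∇h = (-0.001052 east, +0.001692 north), which points northwest.

NW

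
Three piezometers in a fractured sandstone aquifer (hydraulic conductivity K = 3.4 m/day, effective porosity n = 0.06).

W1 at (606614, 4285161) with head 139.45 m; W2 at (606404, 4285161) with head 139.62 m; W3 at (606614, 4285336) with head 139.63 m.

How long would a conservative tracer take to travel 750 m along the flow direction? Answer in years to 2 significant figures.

28 years

∂h/∂x = (139.62 − 139.45) / (606404 − 606614) = -0.0008095
∂h/∂y = (139.63 − 139.45) / (4285336 − 4285161) = +0.001029
|∇h| = √(-0.0008095² + 0.001029²) = 0.001309
Seepage velocity v = K·i/n = 3.4 × 0.001309 / 0.06 = 0.07418 m/day.
t = 750 / 0.07418 = 1.011e+04 days = 27.7 years.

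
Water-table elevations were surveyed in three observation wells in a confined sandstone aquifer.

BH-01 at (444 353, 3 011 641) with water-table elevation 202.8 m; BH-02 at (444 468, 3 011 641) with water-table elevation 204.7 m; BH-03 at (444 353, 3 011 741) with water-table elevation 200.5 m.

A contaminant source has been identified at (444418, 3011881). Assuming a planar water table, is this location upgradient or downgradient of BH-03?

∂h/∂x = (204.7 − 202.8) / (444468 − 444353) = +0.01652
∂h/∂y = (200.5 − 202.8) / (3011741 − 3011641) = -0.02300
Head at (444418, 3011881) = 202.8 + (+0.01652)·(65) + (-0.02300)·(240) = 198.35 m.
That is lower than the 200.5 m at BH-03, so the point is downgradient.

downgradient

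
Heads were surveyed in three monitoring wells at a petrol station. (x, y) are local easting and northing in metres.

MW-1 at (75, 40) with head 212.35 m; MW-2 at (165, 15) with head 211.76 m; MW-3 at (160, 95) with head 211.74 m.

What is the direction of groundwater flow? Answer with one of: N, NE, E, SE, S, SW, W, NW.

With h = a·x + b·y + c and MW-1 as origin, the differences give:
  90·a + (-25)·b = -0.59
  85·a + 55·b = -0.61
Eliminate b (×55 and ×(-25), subtract): 7075·a = -47.700 → a = ∂h/∂x = -0.006742
Back-substitute: b = ∂h/∂y = -0.0006714.
Flow = −∇h = (+0.006742 east, +0.0006714 north), which points east.

E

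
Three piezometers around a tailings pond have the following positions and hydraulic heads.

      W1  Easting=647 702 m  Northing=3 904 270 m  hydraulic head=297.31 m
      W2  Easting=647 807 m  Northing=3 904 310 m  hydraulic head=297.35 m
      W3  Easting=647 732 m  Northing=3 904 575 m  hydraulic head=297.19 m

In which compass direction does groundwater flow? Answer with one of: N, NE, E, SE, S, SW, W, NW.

NW

With h = a·x + b·y + c and W1 as origin, the differences give:
  105·a + 40·b = +0.04
  30·a + 305·b = -0.12
Eliminate b (×305 and ×40, subtract): 30825·a = 17.000 → a = ∂h/∂x = +0.0005515
Back-substitute: b = ∂h/∂y = -0.0004477.
Flow = −∇h = (-0.0005515 east, +0.0004477 north), which points northwest.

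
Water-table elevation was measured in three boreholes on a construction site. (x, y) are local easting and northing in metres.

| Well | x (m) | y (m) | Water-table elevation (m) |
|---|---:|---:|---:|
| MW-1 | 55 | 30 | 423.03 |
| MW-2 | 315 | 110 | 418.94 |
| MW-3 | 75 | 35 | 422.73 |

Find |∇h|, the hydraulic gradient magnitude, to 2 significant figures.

0.017

With h = a·x + b·y + c and MW-1 as origin, the differences give:
  260·a + 80·b = -4.09
  20·a + 5·b = -0.30
Eliminate b (×5 and ×80, subtract): -300·a = 3.550 → a = ∂h/∂x = -0.01183
Back-substitute: b = ∂h/∂y = -0.01267.
|∇h| = √(-0.01183² + -0.01267²) = 0.01733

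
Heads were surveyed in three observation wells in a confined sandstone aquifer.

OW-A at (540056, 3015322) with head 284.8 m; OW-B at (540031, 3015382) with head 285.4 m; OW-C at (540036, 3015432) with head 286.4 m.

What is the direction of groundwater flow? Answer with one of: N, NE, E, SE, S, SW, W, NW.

Taking OW-A as reference: OW-B−OW-A = (-25, 60, +0.6); OW-C−OW-A = (-20, 110, +1.6).
Determinant of the coordinate differences = (-25)·110 − (-20)·60 = -1550.
∂h/∂x = [(+0.6)·110 − (+1.6)·60] / -1550 = +0.01935
∂h/∂y = [(-25)·(+1.6) − (-20)·(+0.6)] / -1550 = +0.01806
Flow = −∇h = (-0.01935 east, -0.01806 north), which points southwest.

SW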